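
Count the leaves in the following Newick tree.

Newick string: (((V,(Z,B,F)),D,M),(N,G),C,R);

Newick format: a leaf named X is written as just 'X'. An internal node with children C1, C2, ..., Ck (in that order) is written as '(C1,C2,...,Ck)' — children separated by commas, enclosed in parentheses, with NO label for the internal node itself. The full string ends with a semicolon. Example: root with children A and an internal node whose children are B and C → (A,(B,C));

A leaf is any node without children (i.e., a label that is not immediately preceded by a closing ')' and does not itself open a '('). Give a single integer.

Newick: (((V,(Z,B,F)),D,M),(N,G),C,R);
Scan left-to-right; a leaf is any maximal label run not followed by '(':
  pos 3: leaf 'V' → count = 1
  pos 6: leaf 'Z' → count = 2
  pos 8: leaf 'B' → count = 3
  pos 10: leaf 'F' → count = 4
  pos 14: leaf 'D' → count = 5
  pos 16: leaf 'M' → count = 6
  pos 20: leaf 'N' → count = 7
  pos 22: leaf 'G' → count = 8
  pos 25: leaf 'C' → count = 9
  pos 27: leaf 'R' → count = 10
Total leaves: 10

Answer: 10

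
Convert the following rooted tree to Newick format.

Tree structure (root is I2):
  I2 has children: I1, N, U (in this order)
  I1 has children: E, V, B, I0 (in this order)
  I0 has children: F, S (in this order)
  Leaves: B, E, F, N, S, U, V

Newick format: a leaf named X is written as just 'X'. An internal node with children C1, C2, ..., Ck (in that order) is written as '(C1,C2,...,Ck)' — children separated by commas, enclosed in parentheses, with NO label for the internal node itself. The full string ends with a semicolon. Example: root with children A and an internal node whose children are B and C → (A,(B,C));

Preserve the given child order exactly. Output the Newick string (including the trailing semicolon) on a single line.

Answer: ((E,V,B,(F,S)),N,U);

Derivation:
internal I2 with children ['I1', 'N', 'U']
  internal I1 with children ['E', 'V', 'B', 'I0']
    leaf 'E' → 'E'
    leaf 'V' → 'V'
    leaf 'B' → 'B'
    internal I0 with children ['F', 'S']
      leaf 'F' → 'F'
      leaf 'S' → 'S'
    → '(F,S)'
  → '(E,V,B,(F,S))'
  leaf 'N' → 'N'
  leaf 'U' → 'U'
→ '((E,V,B,(F,S)),N,U)'
Final: ((E,V,B,(F,S)),N,U);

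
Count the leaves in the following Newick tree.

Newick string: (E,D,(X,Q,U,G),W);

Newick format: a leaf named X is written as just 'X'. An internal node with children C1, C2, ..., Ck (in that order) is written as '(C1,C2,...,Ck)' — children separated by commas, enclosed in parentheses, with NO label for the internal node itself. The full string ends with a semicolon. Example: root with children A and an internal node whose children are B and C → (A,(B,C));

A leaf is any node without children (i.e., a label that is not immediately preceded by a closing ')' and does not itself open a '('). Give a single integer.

Newick: (E,D,(X,Q,U,G),W);
Scan left-to-right; a leaf is any maximal label run not followed by '(':
  pos 1: leaf 'E' → count = 1
  pos 3: leaf 'D' → count = 2
  pos 6: leaf 'X' → count = 3
  pos 8: leaf 'Q' → count = 4
  pos 10: leaf 'U' → count = 5
  pos 12: leaf 'G' → count = 6
  pos 15: leaf 'W' → count = 7
Total leaves: 7

Answer: 7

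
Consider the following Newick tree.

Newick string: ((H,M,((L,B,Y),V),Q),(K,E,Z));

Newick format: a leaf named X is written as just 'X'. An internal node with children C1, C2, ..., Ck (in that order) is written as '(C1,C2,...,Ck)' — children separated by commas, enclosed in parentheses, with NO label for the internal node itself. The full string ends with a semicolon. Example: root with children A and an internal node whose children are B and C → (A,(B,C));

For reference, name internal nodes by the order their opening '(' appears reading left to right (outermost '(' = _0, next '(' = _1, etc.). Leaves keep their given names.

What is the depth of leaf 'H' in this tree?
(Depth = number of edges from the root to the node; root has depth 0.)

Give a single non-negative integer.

Newick: ((H,M,((L,B,Y),V),Q),(K,E,Z));
Naming internals by '(' encounter order: outermost '(' = _0, next = _1, ...
Query node: H
Path from root: _0 -> _1 -> H
Depth of H: 2 (number of edges from root)

Answer: 2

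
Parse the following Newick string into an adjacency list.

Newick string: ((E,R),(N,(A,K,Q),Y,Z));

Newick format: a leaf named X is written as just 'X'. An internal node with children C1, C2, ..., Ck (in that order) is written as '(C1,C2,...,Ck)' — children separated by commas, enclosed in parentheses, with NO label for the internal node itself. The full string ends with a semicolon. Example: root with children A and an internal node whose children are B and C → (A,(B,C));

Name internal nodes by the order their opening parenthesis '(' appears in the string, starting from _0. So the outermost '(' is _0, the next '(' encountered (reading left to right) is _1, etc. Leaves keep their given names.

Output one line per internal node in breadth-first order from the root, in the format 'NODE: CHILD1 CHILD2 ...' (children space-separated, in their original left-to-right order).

Input: ((E,R),(N,(A,K,Q),Y,Z));
Scanning left-to-right, naming '(' by encounter order:
  pos 0: '(' -> open internal node _0 (depth 1)
  pos 1: '(' -> open internal node _1 (depth 2)
  pos 5: ')' -> close internal node _1 (now at depth 1)
  pos 7: '(' -> open internal node _2 (depth 2)
  pos 10: '(' -> open internal node _3 (depth 3)
  pos 16: ')' -> close internal node _3 (now at depth 2)
  pos 21: ')' -> close internal node _2 (now at depth 1)
  pos 22: ')' -> close internal node _0 (now at depth 0)
Total internal nodes: 4
BFS adjacency from root:
  _0: _1 _2
  _1: E R
  _2: N _3 Y Z
  _3: A K Q

Answer: _0: _1 _2
_1: E R
_2: N _3 Y Z
_3: A K Q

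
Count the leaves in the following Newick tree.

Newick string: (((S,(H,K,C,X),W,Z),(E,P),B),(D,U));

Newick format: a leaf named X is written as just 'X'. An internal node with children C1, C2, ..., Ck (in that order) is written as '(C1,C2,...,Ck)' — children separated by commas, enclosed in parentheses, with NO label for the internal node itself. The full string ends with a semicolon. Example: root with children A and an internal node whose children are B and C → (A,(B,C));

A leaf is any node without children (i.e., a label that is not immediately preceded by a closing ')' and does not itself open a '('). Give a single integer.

Answer: 12

Derivation:
Newick: (((S,(H,K,C,X),W,Z),(E,P),B),(D,U));
Scan left-to-right; a leaf is any maximal label run not followed by '(':
  pos 3: leaf 'S' → count = 1
  pos 6: leaf 'H' → count = 2
  pos 8: leaf 'K' → count = 3
  pos 10: leaf 'C' → count = 4
  pos 12: leaf 'X' → count = 5
  pos 15: leaf 'W' → count = 6
  pos 17: leaf 'Z' → count = 7
  pos 21: leaf 'E' → count = 8
  pos 23: leaf 'P' → count = 9
  pos 26: leaf 'B' → count = 10
  pos 30: leaf 'D' → count = 11
  pos 32: leaf 'U' → count = 12
Total leaves: 12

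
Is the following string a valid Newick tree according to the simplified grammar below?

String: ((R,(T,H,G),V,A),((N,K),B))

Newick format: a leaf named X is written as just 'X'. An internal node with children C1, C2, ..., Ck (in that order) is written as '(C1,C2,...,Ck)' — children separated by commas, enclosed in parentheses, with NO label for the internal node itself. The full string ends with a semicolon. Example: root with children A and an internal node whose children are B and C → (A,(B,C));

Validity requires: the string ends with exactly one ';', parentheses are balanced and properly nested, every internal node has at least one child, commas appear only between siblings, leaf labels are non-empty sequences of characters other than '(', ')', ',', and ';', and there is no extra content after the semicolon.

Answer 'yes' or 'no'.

Answer: no

Derivation:
Input: ((R,(T,H,G),V,A),((N,K),B))
Paren balance: 5 '(' vs 5 ')' OK
Ends with single ';': False
Full parse: FAILS (must end with ;)
Valid: False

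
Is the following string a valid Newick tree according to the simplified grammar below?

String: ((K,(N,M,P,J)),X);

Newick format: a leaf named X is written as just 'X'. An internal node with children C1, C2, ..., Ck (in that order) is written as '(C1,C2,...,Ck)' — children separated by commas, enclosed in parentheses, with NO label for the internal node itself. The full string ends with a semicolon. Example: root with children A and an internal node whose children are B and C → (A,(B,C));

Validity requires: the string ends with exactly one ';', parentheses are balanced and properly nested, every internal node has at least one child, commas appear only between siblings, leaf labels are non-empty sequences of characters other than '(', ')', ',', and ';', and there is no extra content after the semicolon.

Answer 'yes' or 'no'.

Answer: yes

Derivation:
Input: ((K,(N,M,P,J)),X);
Paren balance: 3 '(' vs 3 ')' OK
Ends with single ';': True
Full parse: OK
Valid: True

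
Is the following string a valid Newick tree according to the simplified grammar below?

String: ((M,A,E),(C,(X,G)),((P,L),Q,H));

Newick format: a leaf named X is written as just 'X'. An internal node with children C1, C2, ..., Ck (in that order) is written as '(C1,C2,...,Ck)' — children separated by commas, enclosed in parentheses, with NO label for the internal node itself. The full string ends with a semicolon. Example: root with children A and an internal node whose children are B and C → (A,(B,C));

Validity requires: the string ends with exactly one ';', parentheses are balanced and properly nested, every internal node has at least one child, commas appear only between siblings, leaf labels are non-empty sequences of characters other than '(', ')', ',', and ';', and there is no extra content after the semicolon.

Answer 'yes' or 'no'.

Input: ((M,A,E),(C,(X,G)),((P,L),Q,H));
Paren balance: 6 '(' vs 6 ')' OK
Ends with single ';': True
Full parse: OK
Valid: True

Answer: yes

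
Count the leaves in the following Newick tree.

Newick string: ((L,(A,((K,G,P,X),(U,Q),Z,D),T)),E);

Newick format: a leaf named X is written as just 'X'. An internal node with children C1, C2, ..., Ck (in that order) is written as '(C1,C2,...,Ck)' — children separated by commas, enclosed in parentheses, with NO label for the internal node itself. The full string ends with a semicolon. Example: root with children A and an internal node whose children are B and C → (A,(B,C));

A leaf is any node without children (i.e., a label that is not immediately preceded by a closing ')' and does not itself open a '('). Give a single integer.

Newick: ((L,(A,((K,G,P,X),(U,Q),Z,D),T)),E);
Scan left-to-right; a leaf is any maximal label run not followed by '(':
  pos 2: leaf 'L' → count = 1
  pos 5: leaf 'A' → count = 2
  pos 9: leaf 'K' → count = 3
  pos 11: leaf 'G' → count = 4
  pos 13: leaf 'P' → count = 5
  pos 15: leaf 'X' → count = 6
  pos 19: leaf 'U' → count = 7
  pos 21: leaf 'Q' → count = 8
  pos 24: leaf 'Z' → count = 9
  pos 26: leaf 'D' → count = 10
  pos 29: leaf 'T' → count = 11
  pos 33: leaf 'E' → count = 12
Total leaves: 12

Answer: 12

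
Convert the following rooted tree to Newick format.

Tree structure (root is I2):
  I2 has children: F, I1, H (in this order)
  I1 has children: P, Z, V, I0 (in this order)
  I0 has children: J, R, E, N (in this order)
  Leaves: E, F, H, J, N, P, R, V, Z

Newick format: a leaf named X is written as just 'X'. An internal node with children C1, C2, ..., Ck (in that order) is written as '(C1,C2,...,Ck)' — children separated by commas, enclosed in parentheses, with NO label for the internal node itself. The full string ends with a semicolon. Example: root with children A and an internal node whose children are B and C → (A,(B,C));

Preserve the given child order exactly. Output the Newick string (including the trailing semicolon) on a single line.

Answer: (F,(P,Z,V,(J,R,E,N)),H);

Derivation:
internal I2 with children ['F', 'I1', 'H']
  leaf 'F' → 'F'
  internal I1 with children ['P', 'Z', 'V', 'I0']
    leaf 'P' → 'P'
    leaf 'Z' → 'Z'
    leaf 'V' → 'V'
    internal I0 with children ['J', 'R', 'E', 'N']
      leaf 'J' → 'J'
      leaf 'R' → 'R'
      leaf 'E' → 'E'
      leaf 'N' → 'N'
    → '(J,R,E,N)'
  → '(P,Z,V,(J,R,E,N))'
  leaf 'H' → 'H'
→ '(F,(P,Z,V,(J,R,E,N)),H)'
Final: (F,(P,Z,V,(J,R,E,N)),H);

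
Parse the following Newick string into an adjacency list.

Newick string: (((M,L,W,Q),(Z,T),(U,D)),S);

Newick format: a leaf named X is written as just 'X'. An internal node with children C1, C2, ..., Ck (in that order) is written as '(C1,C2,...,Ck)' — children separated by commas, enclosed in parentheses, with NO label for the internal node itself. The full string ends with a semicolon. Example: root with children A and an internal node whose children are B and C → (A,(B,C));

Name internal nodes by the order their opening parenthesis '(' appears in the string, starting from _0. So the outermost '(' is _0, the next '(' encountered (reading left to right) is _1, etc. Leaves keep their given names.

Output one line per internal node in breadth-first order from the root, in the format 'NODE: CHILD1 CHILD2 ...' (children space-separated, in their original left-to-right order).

Input: (((M,L,W,Q),(Z,T),(U,D)),S);
Scanning left-to-right, naming '(' by encounter order:
  pos 0: '(' -> open internal node _0 (depth 1)
  pos 1: '(' -> open internal node _1 (depth 2)
  pos 2: '(' -> open internal node _2 (depth 3)
  pos 10: ')' -> close internal node _2 (now at depth 2)
  pos 12: '(' -> open internal node _3 (depth 3)
  pos 16: ')' -> close internal node _3 (now at depth 2)
  pos 18: '(' -> open internal node _4 (depth 3)
  pos 22: ')' -> close internal node _4 (now at depth 2)
  pos 23: ')' -> close internal node _1 (now at depth 1)
  pos 26: ')' -> close internal node _0 (now at depth 0)
Total internal nodes: 5
BFS adjacency from root:
  _0: _1 S
  _1: _2 _3 _4
  _2: M L W Q
  _3: Z T
  _4: U D

Answer: _0: _1 S
_1: _2 _3 _4
_2: M L W Q
_3: Z T
_4: U D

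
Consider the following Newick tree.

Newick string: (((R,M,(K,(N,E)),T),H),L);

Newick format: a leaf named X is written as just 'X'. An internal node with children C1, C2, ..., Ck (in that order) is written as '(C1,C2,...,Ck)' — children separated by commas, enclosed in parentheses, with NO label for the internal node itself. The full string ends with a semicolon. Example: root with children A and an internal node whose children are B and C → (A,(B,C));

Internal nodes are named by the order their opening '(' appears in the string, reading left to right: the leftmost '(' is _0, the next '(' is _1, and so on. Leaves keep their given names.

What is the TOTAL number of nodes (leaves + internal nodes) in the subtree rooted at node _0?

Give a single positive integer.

Newick: (((R,M,(K,(N,E)),T),H),L);
Locate _0: it is the '(' at position 0 (the 1st '(' reading left to right).
Query: subtree rooted at _0
_0: subtree_size = 1 + 12
  _1: subtree_size = 1 + 10
    _2: subtree_size = 1 + 8
      R: subtree_size = 1 + 0
      M: subtree_size = 1 + 0
      _3: subtree_size = 1 + 4
        K: subtree_size = 1 + 0
        _4: subtree_size = 1 + 2
          N: subtree_size = 1 + 0
          E: subtree_size = 1 + 0
      T: subtree_size = 1 + 0
    H: subtree_size = 1 + 0
  L: subtree_size = 1 + 0
Total subtree size of _0: 13

Answer: 13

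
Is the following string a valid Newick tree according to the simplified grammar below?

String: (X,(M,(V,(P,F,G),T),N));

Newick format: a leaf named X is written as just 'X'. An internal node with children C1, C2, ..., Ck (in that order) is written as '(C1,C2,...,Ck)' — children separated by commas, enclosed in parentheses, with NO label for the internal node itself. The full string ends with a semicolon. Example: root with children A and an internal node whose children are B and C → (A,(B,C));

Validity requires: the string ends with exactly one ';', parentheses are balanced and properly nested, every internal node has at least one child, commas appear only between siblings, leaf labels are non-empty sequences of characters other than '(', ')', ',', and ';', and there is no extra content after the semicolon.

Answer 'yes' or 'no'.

Answer: yes

Derivation:
Input: (X,(M,(V,(P,F,G),T),N));
Paren balance: 4 '(' vs 4 ')' OK
Ends with single ';': True
Full parse: OK
Valid: True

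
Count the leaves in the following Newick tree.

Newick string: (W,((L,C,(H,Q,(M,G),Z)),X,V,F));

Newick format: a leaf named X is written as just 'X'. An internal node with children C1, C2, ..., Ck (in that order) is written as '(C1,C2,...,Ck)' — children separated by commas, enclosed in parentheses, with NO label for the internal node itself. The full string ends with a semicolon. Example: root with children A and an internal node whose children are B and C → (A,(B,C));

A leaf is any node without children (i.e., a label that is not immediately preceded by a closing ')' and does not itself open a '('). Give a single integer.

Newick: (W,((L,C,(H,Q,(M,G),Z)),X,V,F));
Scan left-to-right; a leaf is any maximal label run not followed by '(':
  pos 1: leaf 'W' → count = 1
  pos 5: leaf 'L' → count = 2
  pos 7: leaf 'C' → count = 3
  pos 10: leaf 'H' → count = 4
  pos 12: leaf 'Q' → count = 5
  pos 15: leaf 'M' → count = 6
  pos 17: leaf 'G' → count = 7
  pos 20: leaf 'Z' → count = 8
  pos 24: leaf 'X' → count = 9
  pos 26: leaf 'V' → count = 10
  pos 28: leaf 'F' → count = 11
Total leaves: 11

Answer: 11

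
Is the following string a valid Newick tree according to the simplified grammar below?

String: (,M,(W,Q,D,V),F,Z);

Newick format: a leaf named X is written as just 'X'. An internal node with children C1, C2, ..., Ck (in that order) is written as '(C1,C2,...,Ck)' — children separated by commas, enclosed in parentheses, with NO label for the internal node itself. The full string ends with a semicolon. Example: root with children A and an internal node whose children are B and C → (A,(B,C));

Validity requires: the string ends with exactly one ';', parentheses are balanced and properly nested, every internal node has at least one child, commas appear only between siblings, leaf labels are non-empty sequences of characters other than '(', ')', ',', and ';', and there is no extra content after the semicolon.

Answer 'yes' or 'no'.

Input: (,M,(W,Q,D,V),F,Z);
Paren balance: 2 '(' vs 2 ')' OK
Ends with single ';': True
Full parse: FAILS (empty leaf label at pos 1)
Valid: False

Answer: no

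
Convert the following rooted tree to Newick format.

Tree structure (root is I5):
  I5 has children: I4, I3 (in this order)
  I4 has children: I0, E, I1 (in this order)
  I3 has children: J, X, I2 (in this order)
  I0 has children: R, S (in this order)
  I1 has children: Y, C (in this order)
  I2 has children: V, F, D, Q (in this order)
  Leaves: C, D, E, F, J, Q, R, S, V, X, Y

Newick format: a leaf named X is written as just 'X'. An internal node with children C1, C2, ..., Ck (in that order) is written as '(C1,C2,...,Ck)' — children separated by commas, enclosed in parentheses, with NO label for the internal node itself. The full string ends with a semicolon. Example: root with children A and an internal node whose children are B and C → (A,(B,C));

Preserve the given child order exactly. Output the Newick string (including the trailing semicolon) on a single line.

internal I5 with children ['I4', 'I3']
  internal I4 with children ['I0', 'E', 'I1']
    internal I0 with children ['R', 'S']
      leaf 'R' → 'R'
      leaf 'S' → 'S'
    → '(R,S)'
    leaf 'E' → 'E'
    internal I1 with children ['Y', 'C']
      leaf 'Y' → 'Y'
      leaf 'C' → 'C'
    → '(Y,C)'
  → '((R,S),E,(Y,C))'
  internal I3 with children ['J', 'X', 'I2']
    leaf 'J' → 'J'
    leaf 'X' → 'X'
    internal I2 with children ['V', 'F', 'D', 'Q']
      leaf 'V' → 'V'
      leaf 'F' → 'F'
      leaf 'D' → 'D'
      leaf 'Q' → 'Q'
    → '(V,F,D,Q)'
  → '(J,X,(V,F,D,Q))'
→ '(((R,S),E,(Y,C)),(J,X,(V,F,D,Q)))'
Final: (((R,S),E,(Y,C)),(J,X,(V,F,D,Q)));

Answer: (((R,S),E,(Y,C)),(J,X,(V,F,D,Q)));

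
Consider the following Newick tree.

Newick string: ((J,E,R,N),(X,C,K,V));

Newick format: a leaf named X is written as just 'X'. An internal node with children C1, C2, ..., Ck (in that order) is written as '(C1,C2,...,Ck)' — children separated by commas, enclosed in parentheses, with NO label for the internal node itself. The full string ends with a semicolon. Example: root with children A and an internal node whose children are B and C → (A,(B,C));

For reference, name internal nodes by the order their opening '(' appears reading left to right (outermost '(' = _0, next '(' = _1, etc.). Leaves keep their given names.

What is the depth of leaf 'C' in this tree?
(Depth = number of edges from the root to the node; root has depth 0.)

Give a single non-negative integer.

Answer: 2

Derivation:
Newick: ((J,E,R,N),(X,C,K,V));
Naming internals by '(' encounter order: outermost '(' = _0, next = _1, ...
Query node: C
Path from root: _0 -> _2 -> C
Depth of C: 2 (number of edges from root)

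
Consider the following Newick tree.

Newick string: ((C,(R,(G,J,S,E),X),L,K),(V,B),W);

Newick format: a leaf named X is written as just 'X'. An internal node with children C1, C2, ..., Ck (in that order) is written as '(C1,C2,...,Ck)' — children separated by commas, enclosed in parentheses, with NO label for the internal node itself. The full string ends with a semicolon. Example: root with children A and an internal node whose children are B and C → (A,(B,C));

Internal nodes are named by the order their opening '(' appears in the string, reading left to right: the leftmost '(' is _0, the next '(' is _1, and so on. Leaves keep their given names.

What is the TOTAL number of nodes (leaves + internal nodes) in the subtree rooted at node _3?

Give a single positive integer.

Answer: 5

Derivation:
Newick: ((C,(R,(G,J,S,E),X),L,K),(V,B),W);
Locate _3: it is the '(' at position 7 (the 4th '(' reading left to right).
Query: subtree rooted at _3
_3: subtree_size = 1 + 4
  G: subtree_size = 1 + 0
  J: subtree_size = 1 + 0
  S: subtree_size = 1 + 0
  E: subtree_size = 1 + 0
Total subtree size of _3: 5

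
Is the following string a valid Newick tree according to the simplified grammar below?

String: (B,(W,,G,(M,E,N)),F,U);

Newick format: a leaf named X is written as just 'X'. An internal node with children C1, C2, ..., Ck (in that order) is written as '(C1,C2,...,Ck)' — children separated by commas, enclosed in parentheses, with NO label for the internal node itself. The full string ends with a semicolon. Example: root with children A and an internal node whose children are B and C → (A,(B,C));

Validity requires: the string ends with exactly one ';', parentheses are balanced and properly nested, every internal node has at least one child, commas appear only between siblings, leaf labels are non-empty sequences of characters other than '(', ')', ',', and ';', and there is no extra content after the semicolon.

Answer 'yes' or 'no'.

Input: (B,(W,,G,(M,E,N)),F,U);
Paren balance: 3 '(' vs 3 ')' OK
Ends with single ';': True
Full parse: FAILS (empty leaf label at pos 6)
Valid: False

Answer: no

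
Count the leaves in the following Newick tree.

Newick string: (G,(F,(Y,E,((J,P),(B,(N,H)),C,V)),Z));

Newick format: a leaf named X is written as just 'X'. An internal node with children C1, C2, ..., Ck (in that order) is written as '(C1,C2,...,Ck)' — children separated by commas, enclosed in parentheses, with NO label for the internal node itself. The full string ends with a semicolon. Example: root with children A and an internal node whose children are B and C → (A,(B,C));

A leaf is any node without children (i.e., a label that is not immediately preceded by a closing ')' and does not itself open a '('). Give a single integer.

Newick: (G,(F,(Y,E,((J,P),(B,(N,H)),C,V)),Z));
Scan left-to-right; a leaf is any maximal label run not followed by '(':
  pos 1: leaf 'G' → count = 1
  pos 4: leaf 'F' → count = 2
  pos 7: leaf 'Y' → count = 3
  pos 9: leaf 'E' → count = 4
  pos 13: leaf 'J' → count = 5
  pos 15: leaf 'P' → count = 6
  pos 19: leaf 'B' → count = 7
  pos 22: leaf 'N' → count = 8
  pos 24: leaf 'H' → count = 9
  pos 28: leaf 'C' → count = 10
  pos 30: leaf 'V' → count = 11
  pos 34: leaf 'Z' → count = 12
Total leaves: 12

Answer: 12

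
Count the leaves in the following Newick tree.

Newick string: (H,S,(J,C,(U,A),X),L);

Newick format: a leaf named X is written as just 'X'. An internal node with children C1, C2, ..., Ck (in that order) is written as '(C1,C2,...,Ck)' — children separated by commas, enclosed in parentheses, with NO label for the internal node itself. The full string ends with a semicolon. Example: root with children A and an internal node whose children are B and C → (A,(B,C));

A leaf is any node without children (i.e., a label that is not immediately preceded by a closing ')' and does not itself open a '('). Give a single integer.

Answer: 8

Derivation:
Newick: (H,S,(J,C,(U,A),X),L);
Scan left-to-right; a leaf is any maximal label run not followed by '(':
  pos 1: leaf 'H' → count = 1
  pos 3: leaf 'S' → count = 2
  pos 6: leaf 'J' → count = 3
  pos 8: leaf 'C' → count = 4
  pos 11: leaf 'U' → count = 5
  pos 13: leaf 'A' → count = 6
  pos 16: leaf 'X' → count = 7
  pos 19: leaf 'L' → count = 8
Total leaves: 8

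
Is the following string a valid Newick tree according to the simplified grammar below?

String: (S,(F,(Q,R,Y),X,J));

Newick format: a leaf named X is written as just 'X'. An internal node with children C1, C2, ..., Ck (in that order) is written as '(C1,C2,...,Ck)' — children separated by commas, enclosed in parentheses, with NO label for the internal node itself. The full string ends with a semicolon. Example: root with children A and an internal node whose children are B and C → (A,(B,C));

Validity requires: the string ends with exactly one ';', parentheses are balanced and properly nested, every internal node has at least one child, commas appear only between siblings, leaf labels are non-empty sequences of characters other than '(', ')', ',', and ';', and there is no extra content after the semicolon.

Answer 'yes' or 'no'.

Answer: yes

Derivation:
Input: (S,(F,(Q,R,Y),X,J));
Paren balance: 3 '(' vs 3 ')' OK
Ends with single ';': True
Full parse: OK
Valid: True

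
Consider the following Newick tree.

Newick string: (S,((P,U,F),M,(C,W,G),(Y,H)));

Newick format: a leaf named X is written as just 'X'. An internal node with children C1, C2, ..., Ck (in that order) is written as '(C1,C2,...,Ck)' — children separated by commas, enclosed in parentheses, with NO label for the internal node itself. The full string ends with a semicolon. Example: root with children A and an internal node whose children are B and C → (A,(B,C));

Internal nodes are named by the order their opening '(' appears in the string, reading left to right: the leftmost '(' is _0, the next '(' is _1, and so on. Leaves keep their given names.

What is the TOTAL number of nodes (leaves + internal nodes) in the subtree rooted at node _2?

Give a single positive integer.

Answer: 4

Derivation:
Newick: (S,((P,U,F),M,(C,W,G),(Y,H)));
Locate _2: it is the '(' at position 4 (the 3rd '(' reading left to right).
Query: subtree rooted at _2
_2: subtree_size = 1 + 3
  P: subtree_size = 1 + 0
  U: subtree_size = 1 + 0
  F: subtree_size = 1 + 0
Total subtree size of _2: 4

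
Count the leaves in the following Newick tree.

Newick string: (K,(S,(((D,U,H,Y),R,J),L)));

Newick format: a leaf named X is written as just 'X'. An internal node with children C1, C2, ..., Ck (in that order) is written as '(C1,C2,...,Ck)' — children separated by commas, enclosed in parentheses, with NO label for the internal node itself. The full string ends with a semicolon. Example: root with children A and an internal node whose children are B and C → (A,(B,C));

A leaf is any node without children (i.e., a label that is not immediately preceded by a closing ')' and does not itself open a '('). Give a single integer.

Newick: (K,(S,(((D,U,H,Y),R,J),L)));
Scan left-to-right; a leaf is any maximal label run not followed by '(':
  pos 1: leaf 'K' → count = 1
  pos 4: leaf 'S' → count = 2
  pos 9: leaf 'D' → count = 3
  pos 11: leaf 'U' → count = 4
  pos 13: leaf 'H' → count = 5
  pos 15: leaf 'Y' → count = 6
  pos 18: leaf 'R' → count = 7
  pos 20: leaf 'J' → count = 8
  pos 23: leaf 'L' → count = 9
Total leaves: 9

Answer: 9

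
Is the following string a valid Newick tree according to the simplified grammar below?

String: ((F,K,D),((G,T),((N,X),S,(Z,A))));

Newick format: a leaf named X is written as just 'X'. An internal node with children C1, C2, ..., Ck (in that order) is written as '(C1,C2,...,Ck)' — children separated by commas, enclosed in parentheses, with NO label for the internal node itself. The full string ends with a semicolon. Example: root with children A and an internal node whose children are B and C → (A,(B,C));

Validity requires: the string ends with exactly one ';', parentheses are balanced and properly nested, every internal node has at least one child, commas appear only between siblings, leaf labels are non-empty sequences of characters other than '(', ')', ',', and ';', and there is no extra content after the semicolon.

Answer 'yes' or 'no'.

Answer: yes

Derivation:
Input: ((F,K,D),((G,T),((N,X),S,(Z,A))));
Paren balance: 7 '(' vs 7 ')' OK
Ends with single ';': True
Full parse: OK
Valid: True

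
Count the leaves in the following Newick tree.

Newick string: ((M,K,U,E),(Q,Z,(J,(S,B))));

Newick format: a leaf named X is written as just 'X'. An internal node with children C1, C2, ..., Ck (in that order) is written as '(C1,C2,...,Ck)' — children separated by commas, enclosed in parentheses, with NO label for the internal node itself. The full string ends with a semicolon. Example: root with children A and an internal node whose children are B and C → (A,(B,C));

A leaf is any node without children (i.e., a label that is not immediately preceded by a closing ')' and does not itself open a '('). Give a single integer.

Newick: ((M,K,U,E),(Q,Z,(J,(S,B))));
Scan left-to-right; a leaf is any maximal label run not followed by '(':
  pos 2: leaf 'M' → count = 1
  pos 4: leaf 'K' → count = 2
  pos 6: leaf 'U' → count = 3
  pos 8: leaf 'E' → count = 4
  pos 12: leaf 'Q' → count = 5
  pos 14: leaf 'Z' → count = 6
  pos 17: leaf 'J' → count = 7
  pos 20: leaf 'S' → count = 8
  pos 22: leaf 'B' → count = 9
Total leaves: 9

Answer: 9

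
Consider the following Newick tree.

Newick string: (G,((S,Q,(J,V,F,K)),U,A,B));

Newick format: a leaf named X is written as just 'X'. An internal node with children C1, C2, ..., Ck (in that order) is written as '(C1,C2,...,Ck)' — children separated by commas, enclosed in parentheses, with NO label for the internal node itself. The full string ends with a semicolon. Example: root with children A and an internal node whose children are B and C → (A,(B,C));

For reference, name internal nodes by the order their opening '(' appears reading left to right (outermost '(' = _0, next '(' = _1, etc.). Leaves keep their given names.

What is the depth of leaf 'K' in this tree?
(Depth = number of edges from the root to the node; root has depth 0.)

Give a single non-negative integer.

Newick: (G,((S,Q,(J,V,F,K)),U,A,B));
Naming internals by '(' encounter order: outermost '(' = _0, next = _1, ...
Query node: K
Path from root: _0 -> _1 -> _2 -> _3 -> K
Depth of K: 4 (number of edges from root)

Answer: 4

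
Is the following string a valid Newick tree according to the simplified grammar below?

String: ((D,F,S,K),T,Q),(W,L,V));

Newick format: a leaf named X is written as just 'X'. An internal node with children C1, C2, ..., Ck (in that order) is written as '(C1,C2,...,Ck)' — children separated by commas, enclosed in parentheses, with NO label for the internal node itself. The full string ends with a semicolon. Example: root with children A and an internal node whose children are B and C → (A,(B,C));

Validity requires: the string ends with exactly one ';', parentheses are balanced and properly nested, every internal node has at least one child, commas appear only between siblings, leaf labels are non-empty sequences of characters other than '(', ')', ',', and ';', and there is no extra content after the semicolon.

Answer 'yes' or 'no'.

Answer: no

Derivation:
Input: ((D,F,S,K),T,Q),(W,L,V));
Paren balance: 3 '(' vs 4 ')' MISMATCH
Ends with single ';': True
Full parse: FAILS (extra content after tree at pos 15)
Valid: False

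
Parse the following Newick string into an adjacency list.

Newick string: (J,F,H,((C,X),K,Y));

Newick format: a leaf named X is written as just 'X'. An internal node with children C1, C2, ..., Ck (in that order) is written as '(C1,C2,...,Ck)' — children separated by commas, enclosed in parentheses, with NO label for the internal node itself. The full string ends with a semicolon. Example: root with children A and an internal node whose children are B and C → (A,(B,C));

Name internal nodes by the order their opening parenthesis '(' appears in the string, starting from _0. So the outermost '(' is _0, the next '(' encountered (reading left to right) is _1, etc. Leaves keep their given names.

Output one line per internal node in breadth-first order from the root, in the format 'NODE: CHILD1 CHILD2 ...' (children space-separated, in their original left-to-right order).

Answer: _0: J F H _1
_1: _2 K Y
_2: C X

Derivation:
Input: (J,F,H,((C,X),K,Y));
Scanning left-to-right, naming '(' by encounter order:
  pos 0: '(' -> open internal node _0 (depth 1)
  pos 7: '(' -> open internal node _1 (depth 2)
  pos 8: '(' -> open internal node _2 (depth 3)
  pos 12: ')' -> close internal node _2 (now at depth 2)
  pos 17: ')' -> close internal node _1 (now at depth 1)
  pos 18: ')' -> close internal node _0 (now at depth 0)
Total internal nodes: 3
BFS adjacency from root:
  _0: J F H _1
  _1: _2 K Y
  _2: C X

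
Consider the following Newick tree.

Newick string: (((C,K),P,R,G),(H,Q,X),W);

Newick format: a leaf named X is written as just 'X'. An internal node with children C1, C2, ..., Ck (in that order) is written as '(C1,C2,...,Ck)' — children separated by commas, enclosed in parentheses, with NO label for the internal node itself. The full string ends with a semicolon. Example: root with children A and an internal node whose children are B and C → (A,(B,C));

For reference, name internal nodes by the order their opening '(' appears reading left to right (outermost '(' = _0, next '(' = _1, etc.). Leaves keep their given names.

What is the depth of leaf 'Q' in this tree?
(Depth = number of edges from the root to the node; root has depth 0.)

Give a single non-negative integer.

Answer: 2

Derivation:
Newick: (((C,K),P,R,G),(H,Q,X),W);
Naming internals by '(' encounter order: outermost '(' = _0, next = _1, ...
Query node: Q
Path from root: _0 -> _3 -> Q
Depth of Q: 2 (number of edges from root)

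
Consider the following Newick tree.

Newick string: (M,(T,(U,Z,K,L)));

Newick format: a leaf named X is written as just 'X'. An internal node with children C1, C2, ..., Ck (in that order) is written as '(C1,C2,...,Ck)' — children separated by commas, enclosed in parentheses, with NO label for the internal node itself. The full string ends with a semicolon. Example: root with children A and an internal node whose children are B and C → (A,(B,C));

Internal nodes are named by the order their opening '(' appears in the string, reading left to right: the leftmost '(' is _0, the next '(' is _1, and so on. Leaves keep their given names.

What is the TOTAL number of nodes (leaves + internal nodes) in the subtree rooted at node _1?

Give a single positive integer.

Newick: (M,(T,(U,Z,K,L)));
Locate _1: it is the '(' at position 3 (the 2nd '(' reading left to right).
Query: subtree rooted at _1
_1: subtree_size = 1 + 6
  T: subtree_size = 1 + 0
  _2: subtree_size = 1 + 4
    U: subtree_size = 1 + 0
    Z: subtree_size = 1 + 0
    K: subtree_size = 1 + 0
    L: subtree_size = 1 + 0
Total subtree size of _1: 7

Answer: 7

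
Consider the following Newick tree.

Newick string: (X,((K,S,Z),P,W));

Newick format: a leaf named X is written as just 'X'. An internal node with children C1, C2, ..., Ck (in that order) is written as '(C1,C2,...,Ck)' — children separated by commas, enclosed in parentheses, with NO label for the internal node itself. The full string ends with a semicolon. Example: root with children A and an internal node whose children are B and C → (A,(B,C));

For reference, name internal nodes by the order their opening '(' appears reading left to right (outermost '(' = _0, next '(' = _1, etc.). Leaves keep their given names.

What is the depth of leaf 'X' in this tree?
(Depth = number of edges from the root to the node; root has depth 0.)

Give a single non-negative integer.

Answer: 1

Derivation:
Newick: (X,((K,S,Z),P,W));
Naming internals by '(' encounter order: outermost '(' = _0, next = _1, ...
Query node: X
Path from root: _0 -> X
Depth of X: 1 (number of edges from root)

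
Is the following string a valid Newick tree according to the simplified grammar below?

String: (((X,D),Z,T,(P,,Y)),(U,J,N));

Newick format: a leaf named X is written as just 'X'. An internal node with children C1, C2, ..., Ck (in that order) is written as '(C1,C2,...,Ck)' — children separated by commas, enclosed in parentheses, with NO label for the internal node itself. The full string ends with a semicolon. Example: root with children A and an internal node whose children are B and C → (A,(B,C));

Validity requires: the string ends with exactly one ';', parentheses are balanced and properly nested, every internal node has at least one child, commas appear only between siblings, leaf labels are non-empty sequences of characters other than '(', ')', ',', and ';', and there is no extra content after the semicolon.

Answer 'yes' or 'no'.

Input: (((X,D),Z,T,(P,,Y)),(U,J,N));
Paren balance: 5 '(' vs 5 ')' OK
Ends with single ';': True
Full parse: FAILS (empty leaf label at pos 15)
Valid: False

Answer: no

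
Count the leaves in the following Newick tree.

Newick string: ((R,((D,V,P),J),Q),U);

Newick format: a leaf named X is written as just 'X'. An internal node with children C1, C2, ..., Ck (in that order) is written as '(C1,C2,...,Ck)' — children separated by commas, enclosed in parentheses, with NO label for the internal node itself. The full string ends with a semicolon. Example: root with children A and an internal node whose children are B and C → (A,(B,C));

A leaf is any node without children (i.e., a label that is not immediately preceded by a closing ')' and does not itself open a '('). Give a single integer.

Answer: 7

Derivation:
Newick: ((R,((D,V,P),J),Q),U);
Scan left-to-right; a leaf is any maximal label run not followed by '(':
  pos 2: leaf 'R' → count = 1
  pos 6: leaf 'D' → count = 2
  pos 8: leaf 'V' → count = 3
  pos 10: leaf 'P' → count = 4
  pos 13: leaf 'J' → count = 5
  pos 16: leaf 'Q' → count = 6
  pos 19: leaf 'U' → count = 7
Total leaves: 7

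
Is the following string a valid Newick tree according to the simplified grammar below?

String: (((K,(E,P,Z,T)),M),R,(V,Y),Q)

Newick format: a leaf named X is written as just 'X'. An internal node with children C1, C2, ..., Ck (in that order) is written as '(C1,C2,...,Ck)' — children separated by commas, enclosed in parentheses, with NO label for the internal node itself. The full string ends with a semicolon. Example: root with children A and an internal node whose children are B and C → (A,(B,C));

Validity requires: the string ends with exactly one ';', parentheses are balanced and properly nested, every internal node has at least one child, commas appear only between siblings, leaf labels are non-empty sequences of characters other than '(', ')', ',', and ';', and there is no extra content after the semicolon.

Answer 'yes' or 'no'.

Answer: no

Derivation:
Input: (((K,(E,P,Z,T)),M),R,(V,Y),Q)
Paren balance: 5 '(' vs 5 ')' OK
Ends with single ';': False
Full parse: FAILS (must end with ;)
Valid: False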